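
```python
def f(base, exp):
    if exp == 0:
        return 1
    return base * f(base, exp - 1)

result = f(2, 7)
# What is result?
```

f(2, 7) = 2 * 2 * 2 * 2 * 2 * 2 * 2 = 128

Answer: 128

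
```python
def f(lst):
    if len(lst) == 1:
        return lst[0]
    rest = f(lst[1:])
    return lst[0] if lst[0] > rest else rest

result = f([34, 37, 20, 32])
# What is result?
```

Recursive max over [34, 37, 20, 32] = 37

Answer: 37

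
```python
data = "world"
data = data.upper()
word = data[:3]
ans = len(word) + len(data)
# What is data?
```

Trace:
`data = "world"` → data = 'world'
`data = data.upper()` → data = 'WORLD'
`word = data[:3]` → word = 'WOR'
`ans = len(word) + len(data)` → ans = 8
So data = 'WORLD'

Answer: 'WORLD'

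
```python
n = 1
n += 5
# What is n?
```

Trace:
`n = 1` → n = 1
`n += 5` → n = 6
So n = 6

Answer: 6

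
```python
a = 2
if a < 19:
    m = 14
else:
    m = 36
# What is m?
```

Trace:
`a = 2` → a = 2
`if a < 19: ...` → a < 19 is True → m = 14
So m = 14

Answer: 14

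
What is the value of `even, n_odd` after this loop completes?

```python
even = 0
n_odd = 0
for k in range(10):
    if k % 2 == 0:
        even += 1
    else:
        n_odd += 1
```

Count evens and odds in range(10)
`even, n_odd` takes the values: (0, 0) → (1, 0) → (1, 1) → (2, 1) → (2, 2) → (3, 2) → (3, 3) → (4, 3) → (4, 4) → (5, 4) → (5, 5)

Answer: 5, 5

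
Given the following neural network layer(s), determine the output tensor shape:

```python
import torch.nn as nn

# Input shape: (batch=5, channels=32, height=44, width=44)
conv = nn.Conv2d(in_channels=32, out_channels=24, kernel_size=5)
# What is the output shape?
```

Input: (5, 32, 44, 44) -> Output: (5, 24, 40, 40)

Answer: (5, 24, 40, 40)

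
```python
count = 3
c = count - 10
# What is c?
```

Trace:
`count = 3` → count = 3
`c = count - 10` → c = -7
So c = -7

Answer: -7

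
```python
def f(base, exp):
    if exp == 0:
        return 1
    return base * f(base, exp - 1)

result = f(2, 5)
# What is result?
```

f(2, 5) = 2 * 2 * 2 * 2 * 2 = 32

Answer: 32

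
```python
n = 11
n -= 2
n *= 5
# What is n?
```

Trace:
`n = 11` → n = 11
`n -= 2` → n = 9
`n *= 5` → n = 45
So n = 45

Answer: 45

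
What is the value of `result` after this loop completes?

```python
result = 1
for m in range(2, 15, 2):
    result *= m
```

Product of even numbers 2 to 14
`result` takes the values: 1 → 2 → 8 → 48 → 384 → 3840 → 46080 → 645120

Answer: 645120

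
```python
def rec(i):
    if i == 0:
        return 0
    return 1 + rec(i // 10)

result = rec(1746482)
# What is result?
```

Count of digits of 1746482: 7

Answer: 7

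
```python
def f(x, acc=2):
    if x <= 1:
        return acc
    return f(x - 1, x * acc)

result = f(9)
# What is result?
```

Accumulator trace (n, acc): (9, 2) -> (8, 18) -> (7, 144) -> (6, 1008) -> (5, 6048) -> (4, 30240) -> (3, 120960) -> (2, 362880) -> (1, 725760) -> return 725760

Answer: 725760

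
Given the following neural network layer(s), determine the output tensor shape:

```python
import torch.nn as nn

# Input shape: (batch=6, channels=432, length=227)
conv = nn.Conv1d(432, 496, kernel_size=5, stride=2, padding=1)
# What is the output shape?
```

Input: (6, 432, 227) -> Output: (6, 496, 113)

Answer: (6, 496, 113)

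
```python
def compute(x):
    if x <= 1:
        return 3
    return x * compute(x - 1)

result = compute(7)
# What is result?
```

compute(7) = 7 * 6 * 5 * 4 * 3 * 2 * 3 = 15120

Answer: 15120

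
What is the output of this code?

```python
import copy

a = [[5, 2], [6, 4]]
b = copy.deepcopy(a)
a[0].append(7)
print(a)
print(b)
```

Key concept: deep copy is fully independent.
Step by step:
`a = [[5, 2], [6, 4]]` → a = [[5, 2], [6, 4]]
`b = copy.deepcopy(a)` → b = [[5, 2], [6, 4]]
`a[0].append(7)` → a = [[5, 2, 7], [6, 4]]
`print(a)` → prints [[5, 2, 7], [6, 4]]
`print(b)` → prints [[5, 2], [6, 4]]

Answer:
[[5, 2, 7], [6, 4]]
[[5, 2], [6, 4]]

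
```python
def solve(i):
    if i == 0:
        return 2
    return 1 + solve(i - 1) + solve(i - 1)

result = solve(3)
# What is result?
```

solve(i) = 1 + 2·solve(i-1), solve(0)=2. Closed form: (2+1)·2^3 - 1 = 23.

Answer: 23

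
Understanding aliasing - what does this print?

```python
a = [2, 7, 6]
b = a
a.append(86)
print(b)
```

Key concept: basic list aliasing.
Step by step:
`a = [2, 7, 6]` → a = [2, 7, 6]
`b = a` → b = [2, 7, 6] (same object as a)
`a.append(86)` → a = [2, 7, 6, 86] (same object as b); b = [2, 7, 6, 86] (same object as a)
`print(b)` → prints [2, 7, 6, 86]

Answer: [2, 7, 6, 86]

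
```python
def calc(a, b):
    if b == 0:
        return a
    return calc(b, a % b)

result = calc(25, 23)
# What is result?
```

calc(25, 23) -> calc(23, 2) -> calc(2, 1) -> calc(1, 0) -> 1

Answer: 1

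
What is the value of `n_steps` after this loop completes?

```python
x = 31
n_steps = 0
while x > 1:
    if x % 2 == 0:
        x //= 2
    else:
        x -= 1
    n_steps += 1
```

Steps to reduce 31 to 1
`n_steps` takes the values: 0 → 1 → 2 → 3 → 4 → 5 → 6 → 7 → 8

Answer: 8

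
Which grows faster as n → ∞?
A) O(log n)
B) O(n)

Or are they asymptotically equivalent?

O(log n) vs O(n): Higher order terms dominate.

Answer: B) O(n) grows faster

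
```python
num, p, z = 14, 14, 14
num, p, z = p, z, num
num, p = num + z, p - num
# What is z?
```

Trace:
`num, p, z = 14, 14, 14` → num = 14; p = 14; z = 14
`num, p, z = p, z, num` → num = 14; p = 14; z = 14
`num, p = num + z, p - num` → num = 28; p = 0
So z = 14

Answer: 14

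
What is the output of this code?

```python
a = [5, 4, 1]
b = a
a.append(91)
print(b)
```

Key concept: basic list aliasing.
Step by step:
`a = [5, 4, 1]` → a = [5, 4, 1]
`b = a` → b = [5, 4, 1] (same object as a)
`a.append(91)` → a = [5, 4, 1, 91] (same object as b); b = [5, 4, 1, 91] (same object as a)
`print(b)` → prints [5, 4, 1, 91]

Answer: [5, 4, 1, 91]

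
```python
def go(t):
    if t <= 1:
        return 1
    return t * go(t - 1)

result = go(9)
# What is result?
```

go(9) = 9 * 8 * 7 * 6 * 5 * 4 * 3 * 2 * 1 = 362880

Answer: 362880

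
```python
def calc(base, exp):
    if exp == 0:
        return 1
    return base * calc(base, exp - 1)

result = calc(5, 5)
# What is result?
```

calc(5, 5) = 5 * 5 * 5 * 5 * 5 = 3125

Answer: 3125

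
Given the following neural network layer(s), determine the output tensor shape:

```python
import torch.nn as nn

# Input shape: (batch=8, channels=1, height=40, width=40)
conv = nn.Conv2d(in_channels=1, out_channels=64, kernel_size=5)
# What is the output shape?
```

Input: (8, 1, 40, 40) -> Output: (8, 64, 36, 36)

Answer: (8, 64, 36, 36)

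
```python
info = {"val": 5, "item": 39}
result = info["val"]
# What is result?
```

Trace:
`info = {"val": 5, "item": 39}` → info = {'val': 5, 'item': 39}
`result = info["val"]` → result = 5
So result = 5

Answer: 5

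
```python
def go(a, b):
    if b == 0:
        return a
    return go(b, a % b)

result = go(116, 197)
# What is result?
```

go(116, 197) -> go(197, 116) -> go(116, 81) -> go(81, 35) -> go(35, 11) -> go(11, 2) -> go(2, 1) -> go(1, 0) -> 1

Answer: 1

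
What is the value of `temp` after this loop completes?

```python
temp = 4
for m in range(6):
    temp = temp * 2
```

Multiply by 2, 6 times: 4 * 2^6 = 256
`temp` takes the values: 4 → 8 → 16 → 32 → 64 → 128 → 256

Answer: 256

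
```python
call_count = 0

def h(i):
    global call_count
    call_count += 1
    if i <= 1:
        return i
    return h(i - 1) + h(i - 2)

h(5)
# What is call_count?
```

Calls(i) = 1 + Calls(i-1) + Calls(i-2); Calls(0)=Calls(1)=1. For i=5 this gives 15.

Answer: 15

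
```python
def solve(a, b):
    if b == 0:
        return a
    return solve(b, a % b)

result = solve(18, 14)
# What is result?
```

solve(18, 14) -> solve(14, 4) -> solve(4, 2) -> solve(2, 0) -> 2

Answer: 2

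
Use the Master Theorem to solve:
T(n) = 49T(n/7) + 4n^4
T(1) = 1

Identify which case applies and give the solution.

a=49, b=7, f(n)=4n^4. log_7(49) = 2. Since c=4 > 2 and the regularity condition holds (49(n/7)^4 = (49/7^4)n^4 with 49/7^4 < 1), Case 3 applies: T(n) = Θ(f(n)) = O(n^4).

Answer: O(n^4) - Case 3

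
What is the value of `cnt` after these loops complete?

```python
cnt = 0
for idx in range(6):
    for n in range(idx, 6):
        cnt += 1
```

Upper triangle: 6 + 5 + ... + 1
`cnt` takes the values: 0 → 1 → 2 → 3 → 4 → 5 → 6 → 7 → 8 → 9 → 10 → 11 → 12 → 13 → 14 → 15 → 16 → 17 → 18 → 19 → 20 → 21

Answer: 21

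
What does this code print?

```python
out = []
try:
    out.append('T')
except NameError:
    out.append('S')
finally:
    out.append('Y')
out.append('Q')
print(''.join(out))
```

Execution trace: 'T' (try body, no exception) → 'Y' (finally) → 'Q' (after the try/except). Output: TYQ

Answer: TYQ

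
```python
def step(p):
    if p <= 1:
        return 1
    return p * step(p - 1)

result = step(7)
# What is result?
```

step(7) = 7 * 6 * 5 * 4 * 3 * 2 * 1 = 5040

Answer: 5040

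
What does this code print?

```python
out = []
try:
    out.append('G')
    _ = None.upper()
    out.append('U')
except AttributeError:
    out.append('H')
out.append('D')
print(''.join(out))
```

Execution trace: 'G' (try body) → 'H' (except AttributeError) → 'D' (after the try/except). Output: GHD

Answer: GHD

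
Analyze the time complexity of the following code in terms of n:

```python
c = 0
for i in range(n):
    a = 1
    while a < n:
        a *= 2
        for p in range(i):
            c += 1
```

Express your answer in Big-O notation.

Each loop level contributes: n × log n × n. Multiplying the contributions gives O(n^2 log n).

Answer: O(n^2 log n)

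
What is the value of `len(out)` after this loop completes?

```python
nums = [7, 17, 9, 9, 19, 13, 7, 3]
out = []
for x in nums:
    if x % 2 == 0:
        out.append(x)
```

Count even numbers in [7, 17, 9, 9, 19, 13, 7, 3]
`out` takes the values: []
So `len(out)` = 0

Answer: 0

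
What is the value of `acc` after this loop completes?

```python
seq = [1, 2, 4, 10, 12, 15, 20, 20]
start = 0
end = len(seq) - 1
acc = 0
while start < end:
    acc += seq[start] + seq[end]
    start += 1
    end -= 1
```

Sum of pairs from ends
`acc` takes the values: 0 → 21 → 43 → 62 → 84

Answer: 84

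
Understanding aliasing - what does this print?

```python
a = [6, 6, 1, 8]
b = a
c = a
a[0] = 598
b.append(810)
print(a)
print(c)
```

Key concept: multiple aliases.
Step by step:
`a = [6, 6, 1, 8]` → a = [6, 6, 1, 8]
`b = a` → b = [6, 6, 1, 8] (same object as a)
`c = a` → c = [6, 6, 1, 8] (same object as a, b)
`a[0] = 598` → a = [598, 6, 1, 8] (same object as b, c); b = [598, 6, 1, 8] (same object as a, c); c = [598, 6, 1, 8] (same object as a, b)
`b.append(810)` → a = [598, 6, 1, 8, 810] (same object as b, c); b = [598, 6, 1, 8, 810] (same object as a, c); c = [598, 6, 1, 8, 810] (same object as a, b)
`print(a)` → prints [598, 6, 1, 8, 810]
`print(c)` → prints [598, 6, 1, 8, 810]

Answer:
[598, 6, 1, 8, 810]
[598, 6, 1, 8, 810]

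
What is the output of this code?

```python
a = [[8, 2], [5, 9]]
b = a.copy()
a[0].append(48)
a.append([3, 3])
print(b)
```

Key concept: shallow copy with nested lists.
Step by step:
`a = [[8, 2], [5, 9]]` → a = [[8, 2], [5, 9]]
`b = a.copy()` → b = [[8, 2], [5, 9]]
`a[0].append(48)` → a = [[8, 2, 48], [5, 9]]; b = [[8, 2, 48], [5, 9]]
`a.append([3, 3])` → a = [[8, 2, 48], [5, 9], [3, 3]]
`print(b)` → prints [[8, 2, 48], [5, 9]]

Answer: [[8, 2, 48], [5, 9]]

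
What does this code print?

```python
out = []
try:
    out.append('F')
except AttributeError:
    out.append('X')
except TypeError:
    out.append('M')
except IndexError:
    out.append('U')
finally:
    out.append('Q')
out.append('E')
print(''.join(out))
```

Execution trace: 'F' (try body, no exception) → 'Q' (finally) → 'E' (after the try/except). Output: FQE

Answer: FQE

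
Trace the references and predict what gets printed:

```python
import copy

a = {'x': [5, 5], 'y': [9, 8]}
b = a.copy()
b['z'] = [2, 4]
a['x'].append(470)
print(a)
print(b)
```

Key concept: shallow copy of dict with mutable values.
Step by step:
`a = {'x': [5, 5], 'y': [9, 8]}` → a = {'x': [5, 5], 'y': [9, 8]}
`b = a.copy()` → b = {'x': [5, 5], 'y': [9, 8]}
`b['z'] = [2, 4]` → b = {'x': [5, 5], 'y': [9, 8], 'z': [2, 4]}
`a['x'].append(470)` → a = {'x': [5, 5, 470], 'y': [9, 8]}; b = {'x': [5, 5, 470], 'y': [9, 8], 'z': [2, 4]}
`print(a)` → prints {'x': [5, 5, 470], 'y': [9, 8]}
`print(b)` → prints {'x': [5, 5, 470], 'y': [9, 8], 'z': [2, 4]}

Answer:
{'x': [5, 5, 470], 'y': [9, 8]}
{'x': [5, 5, 470], 'y': [9, 8], 'z': [2, 4]}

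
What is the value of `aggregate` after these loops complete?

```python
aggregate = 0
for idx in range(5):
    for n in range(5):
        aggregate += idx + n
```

Sum of all idx+n for idx,n in 5x5
`aggregate` takes the values: 0 → 1 → 3 → 6 → 10 → 11 → 13 → 16 → 20 → 25 → 27 → 30 → 34 → 39 → 45 → 48 → 52 → 57 → 63 → 70 → 74 → 79 → 85 → 92 → 100

Answer: 100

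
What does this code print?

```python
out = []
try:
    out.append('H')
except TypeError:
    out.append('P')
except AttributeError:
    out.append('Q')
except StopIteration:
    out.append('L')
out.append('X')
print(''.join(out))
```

Execution trace: 'H' (try body, no exception) → 'X' (after the try/except). Output: HX

Answer: HX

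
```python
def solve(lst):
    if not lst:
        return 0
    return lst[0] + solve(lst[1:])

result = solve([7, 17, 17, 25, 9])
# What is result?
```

7 + 17 + 17 + 25 + 9 + 0 = 75

Answer: 75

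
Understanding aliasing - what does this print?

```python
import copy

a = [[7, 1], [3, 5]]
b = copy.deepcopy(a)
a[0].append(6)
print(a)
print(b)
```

Key concept: deep copy is fully independent.
Step by step:
`a = [[7, 1], [3, 5]]` → a = [[7, 1], [3, 5]]
`b = copy.deepcopy(a)` → b = [[7, 1], [3, 5]]
`a[0].append(6)` → a = [[7, 1, 6], [3, 5]]
`print(a)` → prints [[7, 1, 6], [3, 5]]
`print(b)` → prints [[7, 1], [3, 5]]

Answer:
[[7, 1, 6], [3, 5]]
[[7, 1], [3, 5]]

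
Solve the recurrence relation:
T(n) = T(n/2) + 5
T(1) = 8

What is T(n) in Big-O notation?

Each step divides n by 2 and adds 5. After log_2(n) steps we reach T(1)=8. So T(n) = 5·log_2(n) + 8 = O(log n).

Answer: O(log n)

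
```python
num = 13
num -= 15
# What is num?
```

Trace:
`num = 13` → num = 13
`num -= 15` → num = -2
So num = -2

Answer: -2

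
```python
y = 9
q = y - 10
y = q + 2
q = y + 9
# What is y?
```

Trace:
`y = 9` → y = 9
`q = y - 10` → q = -1
`y = q + 2` → y = 1
`q = y + 9` → q = 10
So y = 1

Answer: 1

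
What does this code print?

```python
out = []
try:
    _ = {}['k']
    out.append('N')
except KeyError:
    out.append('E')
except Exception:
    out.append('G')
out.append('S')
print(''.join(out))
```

Execution trace: 'E' (except KeyError) → 'S' (after the try/except). Output: ES

Answer: ES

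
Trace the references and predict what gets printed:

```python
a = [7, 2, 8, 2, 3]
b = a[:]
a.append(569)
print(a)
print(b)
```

Key concept: slice [:] creates copy.
Step by step:
`a = [7, 2, 8, 2, 3]` → a = [7, 2, 8, 2, 3]
`b = a[:]` → b = [7, 2, 8, 2, 3]
`a.append(569)` → a = [7, 2, 8, 2, 3, 569]
`print(a)` → prints [7, 2, 8, 2, 3, 569]
`print(b)` → prints [7, 2, 8, 2, 3]

Answer:
[7, 2, 8, 2, 3, 569]
[7, 2, 8, 2, 3]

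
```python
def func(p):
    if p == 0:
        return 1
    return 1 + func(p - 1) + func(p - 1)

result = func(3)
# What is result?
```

func(p) = 1 + 2·func(p-1), func(0)=1. Closed form: (1+1)·2^3 - 1 = 15.

Answer: 15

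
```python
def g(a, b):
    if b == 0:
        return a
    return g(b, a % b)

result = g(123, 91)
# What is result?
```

g(123, 91) -> g(91, 32) -> g(32, 27) -> g(27, 5) -> g(5, 2) -> g(2, 1) -> g(1, 0) -> 1

Answer: 1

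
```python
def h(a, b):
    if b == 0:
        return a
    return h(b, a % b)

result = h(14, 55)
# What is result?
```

h(14, 55) -> h(55, 14) -> h(14, 13) -> h(13, 1) -> h(1, 0) -> 1

Answer: 1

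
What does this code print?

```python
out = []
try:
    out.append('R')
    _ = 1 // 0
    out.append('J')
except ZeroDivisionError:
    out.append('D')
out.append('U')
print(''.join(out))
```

Execution trace: 'R' (try body) → 'D' (except ZeroDivisionError) → 'U' (after the try/except). Output: RDU

Answer: RDU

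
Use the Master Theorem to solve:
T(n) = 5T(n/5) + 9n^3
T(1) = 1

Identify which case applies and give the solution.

a=5, b=5, f(n)=9n^3. log_5(5) = 1. Since c=3 > 1 and the regularity condition holds (5(n/5)^3 = (5/5^3)n^3 with 5/5^3 < 1), Case 3 applies: T(n) = Θ(f(n)) = O(n^3).

Answer: O(n^3) - Case 3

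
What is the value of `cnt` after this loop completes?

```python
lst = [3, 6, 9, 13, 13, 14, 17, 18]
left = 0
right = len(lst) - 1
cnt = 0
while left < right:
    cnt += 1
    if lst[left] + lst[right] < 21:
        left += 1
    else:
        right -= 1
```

Steps to find pair summing to 21
`cnt` takes the values: 0 → 1 → 2 → 3 → 4 → 5 → 6 → 7

Answer: 7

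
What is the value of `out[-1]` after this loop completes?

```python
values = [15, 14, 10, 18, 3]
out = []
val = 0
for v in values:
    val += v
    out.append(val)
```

Cumulative sum ends at 60
`out` takes the values: [] → [15] → [15, 29] → [15, 29, 39] → [15, 29, 39, 57] → [15, 29, 39, 57, 60]
So `out[-1]` = 60

Answer: 60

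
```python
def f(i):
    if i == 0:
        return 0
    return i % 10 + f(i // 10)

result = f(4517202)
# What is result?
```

Sum of digits of 4517202: 2 + 0 + 2 + 7 + 1 + 5 + 4 = 21

Answer: 21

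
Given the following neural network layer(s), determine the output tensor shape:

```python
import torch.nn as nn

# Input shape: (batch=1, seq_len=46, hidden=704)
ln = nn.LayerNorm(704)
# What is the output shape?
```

Input: (1, 46, 704) -> Output: (1, 46, 704)

Answer: (1, 46, 704)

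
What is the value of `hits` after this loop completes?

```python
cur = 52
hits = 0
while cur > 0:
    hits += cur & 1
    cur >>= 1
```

Count set bits in 52 (binary: 0b110100)
`hits` takes the values: 0 → 1 → 2 → 3

Answer: 3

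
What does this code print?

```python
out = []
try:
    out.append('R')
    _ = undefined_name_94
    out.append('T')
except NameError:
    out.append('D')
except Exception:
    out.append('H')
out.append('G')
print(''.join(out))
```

Execution trace: 'R' (try body) → 'D' (except NameError) → 'G' (after the try/except). Output: RDG

Answer: RDG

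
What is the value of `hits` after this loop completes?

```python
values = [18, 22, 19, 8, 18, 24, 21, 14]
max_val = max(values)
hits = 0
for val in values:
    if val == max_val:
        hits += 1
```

Count of max value 24 in [18, 22, 19, 8, 18, 24, 21, 14]
`hits` takes the values: 0 → 1

Answer: 1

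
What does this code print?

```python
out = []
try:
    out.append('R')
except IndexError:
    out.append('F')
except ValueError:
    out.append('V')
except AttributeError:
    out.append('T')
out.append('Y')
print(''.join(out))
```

Execution trace: 'R' (try body, no exception) → 'Y' (after the try/except). Output: RY

Answer: RY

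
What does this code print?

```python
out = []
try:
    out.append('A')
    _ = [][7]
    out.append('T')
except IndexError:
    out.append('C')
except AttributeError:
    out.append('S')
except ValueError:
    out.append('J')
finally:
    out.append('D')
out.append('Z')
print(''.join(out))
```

Execution trace: 'A' (try body) → 'C' (except IndexError) → 'D' (finally) → 'Z' (after the try/except). Output: ACDZ

Answer: ACDZ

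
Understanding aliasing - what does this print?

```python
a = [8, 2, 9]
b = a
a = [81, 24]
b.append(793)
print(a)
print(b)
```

Key concept: rebinding vs mutation: a is rebound to a new list, b still points at the original.
Step by step:
`a = [8, 2, 9]` → a = [8, 2, 9]
`b = a` → b = [8, 2, 9] (same object as a)
`a = [81, 24]` → a = [81, 24]
`b.append(793)` → b = [8, 2, 9, 793]
`print(a)` → prints [81, 24]
`print(b)` → prints [8, 2, 9, 793]

Answer:
[81, 24]
[8, 2, 9, 793]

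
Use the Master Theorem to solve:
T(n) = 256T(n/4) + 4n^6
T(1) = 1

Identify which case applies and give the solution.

a=256, b=4, f(n)=4n^6. log_4(256) = 4. Since c=6 > 4 and the regularity condition holds (256(n/4)^6 = (256/4^6)n^6 with 256/4^6 < 1), Case 3 applies: T(n) = Θ(f(n)) = O(n^6).

Answer: O(n^6) - Case 3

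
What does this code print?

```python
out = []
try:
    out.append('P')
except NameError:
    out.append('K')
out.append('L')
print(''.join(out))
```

Execution trace: 'P' (try body, no exception) → 'L' (after the try/except). Output: PL

Answer: PL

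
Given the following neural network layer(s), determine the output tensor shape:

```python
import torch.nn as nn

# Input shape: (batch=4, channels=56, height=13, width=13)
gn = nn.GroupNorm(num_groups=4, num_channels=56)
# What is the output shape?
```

Input: (4, 56, 13, 13) -> Output: (4, 56, 13, 13)

Answer: (4, 56, 13, 13)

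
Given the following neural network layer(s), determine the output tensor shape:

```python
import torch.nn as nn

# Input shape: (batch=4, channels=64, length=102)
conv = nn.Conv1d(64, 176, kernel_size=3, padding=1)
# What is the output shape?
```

Input: (4, 64, 102) -> Output: (4, 176, 102)

Answer: (4, 176, 102)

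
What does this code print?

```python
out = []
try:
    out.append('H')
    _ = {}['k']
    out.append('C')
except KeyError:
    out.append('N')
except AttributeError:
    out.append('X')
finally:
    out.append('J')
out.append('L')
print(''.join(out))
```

Execution trace: 'H' (try body) → 'N' (except KeyError) → 'J' (finally) → 'L' (after the try/except). Output: HNJL

Answer: HNJL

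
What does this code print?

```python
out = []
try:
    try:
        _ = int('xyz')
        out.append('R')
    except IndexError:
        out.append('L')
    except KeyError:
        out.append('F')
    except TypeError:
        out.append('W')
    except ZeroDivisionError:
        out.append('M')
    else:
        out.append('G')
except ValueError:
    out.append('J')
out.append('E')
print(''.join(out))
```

Execution trace: 'J' (outer except ValueError) → 'E' (after the try/except). Output: JE

Answer: JE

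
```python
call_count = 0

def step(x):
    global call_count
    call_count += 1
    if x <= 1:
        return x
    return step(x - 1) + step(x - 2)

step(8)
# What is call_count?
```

Calls(x) = 1 + Calls(x-1) + Calls(x-2); Calls(0)=Calls(1)=1. For x=8 this gives 67.

Answer: 67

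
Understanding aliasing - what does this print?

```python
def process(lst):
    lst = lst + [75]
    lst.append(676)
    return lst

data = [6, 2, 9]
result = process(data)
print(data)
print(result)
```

Key concept: rebinding parameter vs mutation.
Step by step:
`data = [6, 2, 9]` → data = [6, 2, 9]
`result = process(data)` → result = [6, 2, 9, 75, 676]
`print(data)` → prints [6, 2, 9]
`print(result)` → prints [6, 2, 9, 75, 676]

Answer:
[6, 2, 9]
[6, 2, 9, 75, 676]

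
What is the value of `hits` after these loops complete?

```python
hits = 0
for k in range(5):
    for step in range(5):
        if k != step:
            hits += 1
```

5² - 5 (exclude diagonal)
`hits` takes the values: 0 → 1 → 2 → 3 → 4 → 5 → 6 → 7 → 8 → 9 → 10 → 11 → 12 → 13 → 14 → 15 → 16 → 17 → 18 → 19 → 20

Answer: 20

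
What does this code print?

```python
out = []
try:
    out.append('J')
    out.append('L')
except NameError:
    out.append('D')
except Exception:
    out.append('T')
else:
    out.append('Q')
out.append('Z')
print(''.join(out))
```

Execution trace: 'J' (try body) → 'L' (try body, no exception) → 'Q' (else) → 'Z' (after the try/except). Output: JLQZ

Answer: JLQZ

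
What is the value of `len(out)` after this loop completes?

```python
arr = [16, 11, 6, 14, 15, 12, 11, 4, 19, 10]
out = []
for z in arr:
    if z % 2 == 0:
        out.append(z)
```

Count even numbers in [16, 11, 6, 14, 15, 12, 11, 4, 19, 10]
`out` takes the values: [] → [16] → [16, 6] → [16, 6, 14] → [16, 6, 14, 12] → [16, 6, 14, 12, 4] → [16, 6, 14, 12, 4, 10]
So `len(out)` = 6

Answer: 6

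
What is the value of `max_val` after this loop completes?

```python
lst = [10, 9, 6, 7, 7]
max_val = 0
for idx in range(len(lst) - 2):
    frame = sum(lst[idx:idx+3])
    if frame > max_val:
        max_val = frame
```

Max sum of 3-element window in [10, 9, 6, 7, 7]
`max_val` takes the values: 0 → 25

Answer: 25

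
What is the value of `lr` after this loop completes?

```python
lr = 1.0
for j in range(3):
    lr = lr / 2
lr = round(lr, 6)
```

Halving LR 3 times: 1 / 2^3
`lr` takes the values: 1.0 → 0.5 → 0.25 → 0.125

Answer: 0.125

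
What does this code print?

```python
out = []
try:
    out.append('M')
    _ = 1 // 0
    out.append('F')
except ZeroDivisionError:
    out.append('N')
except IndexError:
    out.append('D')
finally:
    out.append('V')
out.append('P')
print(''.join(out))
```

Execution trace: 'M' (try body) → 'N' (except ZeroDivisionError) → 'V' (finally) → 'P' (after the try/except). Output: MNVP

Answer: MNVP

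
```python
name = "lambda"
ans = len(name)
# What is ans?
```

Trace:
`name = "lambda"` → name = 'lambda'
`ans = len(name)` → ans = 6
So ans = 6

Answer: 6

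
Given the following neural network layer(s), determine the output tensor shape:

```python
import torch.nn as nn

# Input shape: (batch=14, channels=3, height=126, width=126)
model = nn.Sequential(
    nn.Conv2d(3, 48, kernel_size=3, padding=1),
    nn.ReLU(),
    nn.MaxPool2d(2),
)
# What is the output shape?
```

Input: (14, 3, 126, 126) -> after Conv2d: (14, 48, 126, 126) -> after ReLU: (14, 48, 126, 126) -> Output: (14, 48, 63, 63)

Answer: (14, 48, 63, 63)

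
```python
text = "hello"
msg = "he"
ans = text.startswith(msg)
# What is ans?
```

Trace:
`text = "hello"` → text = 'hello'
`msg = "he"` → msg = 'he'
`ans = text.startswith(msg)` → ans = True
So ans = True

Answer: True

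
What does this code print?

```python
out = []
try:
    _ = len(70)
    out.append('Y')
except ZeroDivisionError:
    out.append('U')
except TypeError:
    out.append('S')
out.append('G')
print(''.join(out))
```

Execution trace: 'S' (except TypeError) → 'G' (after the try/except). Output: SG

Answer: SG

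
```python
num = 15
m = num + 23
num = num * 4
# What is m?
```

Trace:
`num = 15` → num = 15
`m = num + 23` → m = 38
`num = num * 4` → num = 60
So m = 38

Answer: 38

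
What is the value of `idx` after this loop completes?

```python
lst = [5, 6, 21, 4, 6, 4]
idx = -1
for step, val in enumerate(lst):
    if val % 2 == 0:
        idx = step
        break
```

First even number index in [5, 6, 21, 4, 6, 4]
`idx` takes the values: -1 → 1

Answer: 1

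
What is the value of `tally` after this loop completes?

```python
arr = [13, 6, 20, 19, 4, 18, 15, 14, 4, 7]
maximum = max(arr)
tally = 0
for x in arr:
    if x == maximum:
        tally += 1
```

Count of max value 20 in [13, 6, 20, 19, 4, 18, 15, 14, 4, 7]
`tally` takes the values: 0 → 1

Answer: 1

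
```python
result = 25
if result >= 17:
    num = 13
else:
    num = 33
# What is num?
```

Trace:
`result = 25` → result = 25
`if result >= 17: ...` → result >= 17 is True → num = 13
So num = 13

Answer: 13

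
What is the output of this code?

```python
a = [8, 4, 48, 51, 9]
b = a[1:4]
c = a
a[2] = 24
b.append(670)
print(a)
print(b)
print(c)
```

Key concept: slice vs alias.
Step by step:
`a = [8, 4, 48, 51, 9]` → a = [8, 4, 48, 51, 9]
`b = a[1:4]` → b = [4, 48, 51]
`c = a` → c = [8, 4, 48, 51, 9] (same object as a)
`a[2] = 24` → a = [8, 4, 24, 51, 9] (same object as c); c = [8, 4, 24, 51, 9] (same object as a)
`b.append(670)` → b = [4, 48, 51, 670]
`print(a)` → prints [8, 4, 24, 51, 9]
`print(b)` → prints [4, 48, 51, 670]
`print(c)` → prints [8, 4, 24, 51, 9]

Answer:
[8, 4, 24, 51, 9]
[4, 48, 51, 670]
[8, 4, 24, 51, 9]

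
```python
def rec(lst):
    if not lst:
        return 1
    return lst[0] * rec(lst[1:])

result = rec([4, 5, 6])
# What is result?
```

Product over [4, 5, 6] = 4 * 5 * 6 = 120

Answer: 120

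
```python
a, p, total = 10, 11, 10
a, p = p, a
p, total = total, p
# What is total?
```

Trace:
`a, p, total = 10, 11, 10` → a = 10; p = 11; total = 10
`a, p = p, a` → a = 11; p = 10
`p, total = total, p` → p = 10; total = 10
So total = 10

Answer: 10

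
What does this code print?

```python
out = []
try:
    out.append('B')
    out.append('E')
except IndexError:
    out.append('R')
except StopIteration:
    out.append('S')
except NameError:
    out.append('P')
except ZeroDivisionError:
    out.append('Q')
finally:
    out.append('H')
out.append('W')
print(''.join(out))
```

Execution trace: 'B' (try body) → 'E' (try body, no exception) → 'H' (finally) → 'W' (after the try/except). Output: BEHW

Answer: BEHW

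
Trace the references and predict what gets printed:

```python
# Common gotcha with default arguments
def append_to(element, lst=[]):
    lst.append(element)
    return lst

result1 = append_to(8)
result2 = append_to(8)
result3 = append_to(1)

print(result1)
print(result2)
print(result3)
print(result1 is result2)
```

Key concept: mutable default argument gotcha.
Step by step:
`result1 = append_to(8)` → result1 = [8]
`result2 = append_to(8)` → result1 = [8, 8] (same object as result2); result2 = [8, 8] (same object as result1)
`result3 = append_to(1)` → result1 = [8, 8, 1] (same object as result2, result3); result2 = [8, 8, 1] (same object as result1, result3); result3 = [8, 8, 1] (same object as result1, result2)
`print(result1)` → prints [8, 8, 1]
`print(result2)` → prints [8, 8, 1]
`print(result3)` → prints [8, 8, 1]
`print(result1 is result2)` → prints True

Answer:
[8, 8, 1]
[8, 8, 1]
[8, 8, 1]
True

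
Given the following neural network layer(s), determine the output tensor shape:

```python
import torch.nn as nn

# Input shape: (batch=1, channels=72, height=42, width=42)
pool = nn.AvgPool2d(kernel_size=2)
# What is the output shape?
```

Input: (1, 72, 42, 42) -> Output: (1, 72, 21, 21)

Answer: (1, 72, 21, 21)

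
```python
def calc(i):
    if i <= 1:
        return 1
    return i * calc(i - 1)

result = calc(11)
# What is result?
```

calc(11) = 11 * 10 * 9 * 8 * 7 * 6 * 5 * 4 * 3 * 2 * 1 = 39916800

Answer: 39916800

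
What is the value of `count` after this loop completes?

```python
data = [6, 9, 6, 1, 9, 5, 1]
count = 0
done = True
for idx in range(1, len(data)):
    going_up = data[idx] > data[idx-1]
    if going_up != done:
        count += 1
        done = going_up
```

Count direction changes in [6, 9, 6, 1, 9, 5, 1]
`count` takes the values: 0 → 1 → 2 → 3

Answer: 3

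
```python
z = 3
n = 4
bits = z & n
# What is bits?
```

Trace:
`z = 3` → z = 3
`n = 4` → n = 4
`bits = z & n` → bits = 0
So bits = 0

Answer: 0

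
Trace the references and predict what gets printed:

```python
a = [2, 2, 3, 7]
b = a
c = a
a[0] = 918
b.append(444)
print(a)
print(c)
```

Key concept: multiple aliases.
Step by step:
`a = [2, 2, 3, 7]` → a = [2, 2, 3, 7]
`b = a` → b = [2, 2, 3, 7] (same object as a)
`c = a` → c = [2, 2, 3, 7] (same object as a, b)
`a[0] = 918` → a = [918, 2, 3, 7] (same object as b, c); b = [918, 2, 3, 7] (same object as a, c); c = [918, 2, 3, 7] (same object as a, b)
`b.append(444)` → a = [918, 2, 3, 7, 444] (same object as b, c); b = [918, 2, 3, 7, 444] (same object as a, c); c = [918, 2, 3, 7, 444] (same object as a, b)
`print(a)` → prints [918, 2, 3, 7, 444]
`print(c)` → prints [918, 2, 3, 7, 444]

Answer:
[918, 2, 3, 7, 444]
[918, 2, 3, 7, 444]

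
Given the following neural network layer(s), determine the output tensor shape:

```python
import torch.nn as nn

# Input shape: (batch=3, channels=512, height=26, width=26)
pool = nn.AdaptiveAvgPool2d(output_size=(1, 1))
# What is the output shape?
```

Input: (3, 512, 26, 26) -> Output: (3, 512, 1, 1)

Answer: (3, 512, 1, 1)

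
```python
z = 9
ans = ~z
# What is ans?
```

Trace:
`z = 9` → z = 9
`ans = ~z` → ans = -10
So ans = -10

Answer: -10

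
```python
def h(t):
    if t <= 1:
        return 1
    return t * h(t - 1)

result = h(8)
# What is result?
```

h(8) = 8 * 7 * 6 * 5 * 4 * 3 * 2 * 1 = 40320

Answer: 40320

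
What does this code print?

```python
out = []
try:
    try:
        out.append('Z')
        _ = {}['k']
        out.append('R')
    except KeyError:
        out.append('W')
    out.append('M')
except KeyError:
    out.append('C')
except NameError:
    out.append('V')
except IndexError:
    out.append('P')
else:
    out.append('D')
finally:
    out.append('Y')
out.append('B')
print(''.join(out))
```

Execution trace: 'Z' (inner try body) → 'W' (inner except KeyError) → 'M' (try body, no exception) → 'D' (else) → 'Y' (finally) → 'B' (after the try/except). Output: ZWMDYB

Answer: ZWMDYB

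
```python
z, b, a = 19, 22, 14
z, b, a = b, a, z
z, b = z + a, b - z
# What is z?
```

Trace:
`z, b, a = 19, 22, 14` → z = 19; b = 22; a = 14
`z, b, a = b, a, z` → z = 22; b = 14; a = 19
`z, b = z + a, b - z` → z = 41; b = -8
So z = 41

Answer: 41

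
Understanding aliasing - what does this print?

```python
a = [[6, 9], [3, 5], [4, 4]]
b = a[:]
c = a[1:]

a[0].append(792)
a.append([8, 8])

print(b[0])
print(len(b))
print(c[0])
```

Key concept: slice with nested mutation.
Step by step:
`a = [[6, 9], [3, 5], [4, 4]]` → a = [[6, 9], [3, 5], [4, 4]]
`b = a[:]` → b = [[6, 9], [3, 5], [4, 4]]
`c = a[1:]` → c = [[3, 5], [4, 4]]
`a[0].append(792)` → a = [[6, 9, 792], [3, 5], [4, 4]]; b = [[6, 9, 792], [3, 5], [4, 4]]
`a.append([8, 8])` → a = [[6, 9, 792], [3, 5], [4, 4], [8, 8]]
`print(b[0])` → prints [6, 9, 792]
`print(len(b))` → prints 3
`print(c[0])` → prints [3, 5]

Answer:
[6, 9, 792]
3
[3, 5]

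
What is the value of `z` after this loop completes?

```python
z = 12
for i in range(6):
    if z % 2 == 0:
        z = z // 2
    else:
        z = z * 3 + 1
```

Collatz-style transformation from 12
`z` takes the values: 12 → 6 → 3 → 10 → 5 → 16 → 8

Answer: 8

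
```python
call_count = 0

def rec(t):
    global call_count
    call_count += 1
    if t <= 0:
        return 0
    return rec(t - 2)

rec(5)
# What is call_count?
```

Linear recursion stepping by 2: 4 calls from t=5 down to ≤0.

Answer: 4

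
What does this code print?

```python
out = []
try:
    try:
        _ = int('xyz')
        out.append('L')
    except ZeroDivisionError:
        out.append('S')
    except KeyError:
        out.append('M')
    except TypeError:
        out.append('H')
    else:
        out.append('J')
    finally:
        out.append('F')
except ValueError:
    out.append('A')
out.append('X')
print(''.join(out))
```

Execution trace: 'F' (finally) → 'A' (outer except ValueError) → 'X' (after the try/except). Output: FAX

Answer: FAX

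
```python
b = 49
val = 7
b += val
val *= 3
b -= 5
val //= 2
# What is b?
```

Trace:
`b = 49` → b = 49
`val = 7` → val = 7
`b += val` → b = 56
`val *= 3` → val = 21
`b -= 5` → b = 51
`val //= 2` → val = 10
So b = 51

Answer: 51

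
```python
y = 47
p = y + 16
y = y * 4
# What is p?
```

Trace:
`y = 47` → y = 47
`p = y + 16` → p = 63
`y = y * 4` → y = 188
So p = 63

Answer: 63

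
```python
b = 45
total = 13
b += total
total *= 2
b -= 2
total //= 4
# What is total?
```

Trace:
`b = 45` → b = 45
`total = 13` → total = 13
`b += total` → b = 58
`total *= 2` → total = 26
`b -= 2` → b = 56
`total //= 4` → total = 6
So total = 6

Answer: 6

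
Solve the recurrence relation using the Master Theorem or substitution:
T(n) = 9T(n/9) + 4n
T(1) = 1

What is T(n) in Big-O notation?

By Master Theorem: a=9, b=9, f(n)=4n. Since log_9(9) = 1 and f(n) = Θ(n^1), Case 2 applies. T(n) = O(n log n).

Answer: O(n log n)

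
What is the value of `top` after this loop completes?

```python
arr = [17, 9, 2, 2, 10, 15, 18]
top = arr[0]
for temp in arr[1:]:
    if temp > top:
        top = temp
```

Maximum of [17, 9, 2, 2, 10, 15, 18]
`top` takes the values: 17 → 18

Answer: 18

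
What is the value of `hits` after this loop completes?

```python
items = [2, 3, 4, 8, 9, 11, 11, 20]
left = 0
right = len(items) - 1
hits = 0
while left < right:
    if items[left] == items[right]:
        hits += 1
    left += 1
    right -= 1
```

Count matching pairs from ends
`hits` takes the values: 0

Answer: 0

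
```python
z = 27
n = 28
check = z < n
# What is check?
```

Trace:
`z = 27` → z = 27
`n = 28` → n = 28
`check = z < n` → check = True
So check = True

Answer: True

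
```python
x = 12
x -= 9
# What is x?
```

Trace:
`x = 12` → x = 12
`x -= 9` → x = 3
So x = 3

Answer: 3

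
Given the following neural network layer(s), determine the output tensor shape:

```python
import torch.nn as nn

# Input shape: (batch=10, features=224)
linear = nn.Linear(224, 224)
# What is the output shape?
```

Input: (10, 224) -> Output: (10, 224)

Answer: (10, 224)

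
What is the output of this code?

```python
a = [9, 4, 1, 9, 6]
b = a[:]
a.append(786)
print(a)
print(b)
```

Key concept: slice [:] creates copy.
Step by step:
`a = [9, 4, 1, 9, 6]` → a = [9, 4, 1, 9, 6]
`b = a[:]` → b = [9, 4, 1, 9, 6]
`a.append(786)` → a = [9, 4, 1, 9, 6, 786]
`print(a)` → prints [9, 4, 1, 9, 6, 786]
`print(b)` → prints [9, 4, 1, 9, 6]

Answer:
[9, 4, 1, 9, 6, 786]
[9, 4, 1, 9, 6]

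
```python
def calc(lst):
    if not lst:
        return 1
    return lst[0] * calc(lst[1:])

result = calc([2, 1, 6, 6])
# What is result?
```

Product over [2, 1, 6, 6] = 2 * 1 * 6 * 6 = 72

Answer: 72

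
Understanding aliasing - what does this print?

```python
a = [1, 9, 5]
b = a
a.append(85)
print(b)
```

Key concept: basic list aliasing.
Step by step:
`a = [1, 9, 5]` → a = [1, 9, 5]
`b = a` → b = [1, 9, 5] (same object as a)
`a.append(85)` → a = [1, 9, 5, 85] (same object as b); b = [1, 9, 5, 85] (same object as a)
`print(b)` → prints [1, 9, 5, 85]

Answer: [1, 9, 5, 85]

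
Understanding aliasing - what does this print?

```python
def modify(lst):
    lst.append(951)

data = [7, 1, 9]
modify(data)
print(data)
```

Key concept: function modifies passed list.
Step by step:
`data = [7, 1, 9]` → data = [7, 1, 9]
`modify(data)` → data = [7, 1, 9, 951]
`print(data)` → prints [7, 1, 9, 951]

Answer: [7, 1, 9, 951]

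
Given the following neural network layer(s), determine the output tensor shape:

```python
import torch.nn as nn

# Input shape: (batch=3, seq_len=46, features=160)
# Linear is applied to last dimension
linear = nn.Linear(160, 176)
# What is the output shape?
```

Input: (3, 46, 160) -> Output: (3, 46, 176)

Answer: (3, 46, 176)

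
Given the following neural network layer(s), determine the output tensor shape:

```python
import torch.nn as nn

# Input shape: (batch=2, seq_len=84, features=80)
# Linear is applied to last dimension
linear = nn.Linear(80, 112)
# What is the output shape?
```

Input: (2, 84, 80) -> Output: (2, 84, 112)

Answer: (2, 84, 112)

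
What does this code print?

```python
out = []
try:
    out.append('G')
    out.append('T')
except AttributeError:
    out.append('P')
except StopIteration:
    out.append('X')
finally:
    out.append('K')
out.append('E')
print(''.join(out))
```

Execution trace: 'G' (try body) → 'T' (try body, no exception) → 'K' (finally) → 'E' (after the try/except). Output: GTKE

Answer: GTKE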